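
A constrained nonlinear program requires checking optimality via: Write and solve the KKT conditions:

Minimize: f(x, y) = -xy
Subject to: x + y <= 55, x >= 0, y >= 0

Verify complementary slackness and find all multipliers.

Problem: min -xy s.t. x + y <= 55 (multiplier lambda), x >= 0 (mu_x), y >= 0 (mu_y)
KKT stationarity: -y + lambda - mu_x = 0, -x + lambda - mu_y = 0, with lambda, mu_x, mu_y >= 0
Complementary slackness: lambda*(x + y - 55) = 0, mu_x*x = 0, mu_y*y = 0
If lambda = 0: y = -mu_x <= 0 and x = -mu_y <= 0 force x = y = 0 with f = 0; but x = y = 55/2 is feasible with f = -3025/4 < 0, so this is not the minimum. Hence lambda > 0 and x + y = 55.
Try x > 0, y > 0 (so mu_x = mu_y = 0): y = lambda, x = lambda => x = y = lambda
x + y = 55 => 2*lambda = 55 => lambda = 55/2
x* = y* = 55/2 > 0, consistent with mu_x = mu_y = 0.
(Any feasible point with x = 0 or y = 0 has f = 0 > -3025/4, so the minimum is not on those boundaries.)
min(-xy) = -3025/4 (i.e. max xy = 3025/4)
Multipliers: lambda = 55/2, mu_x = 0, mu_y = 0
Complementary slackness: lambda*(x + y - 55) = 55/2*(55/2 + 55/2 - 55) = 0, mu_x*x = 0*55/2 = 0, mu_y*y = 0*55/2 = 0. Satisfied.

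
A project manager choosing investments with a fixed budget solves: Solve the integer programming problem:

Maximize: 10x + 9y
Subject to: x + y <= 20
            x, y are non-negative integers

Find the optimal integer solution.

Objective: 10x + 9y, constraint: x + y <= 20
Coefficient of x is 10 >= coefficient of y is 9, so allocate the entire budget to x.
Optimal: x = 20, y = 0, value = 200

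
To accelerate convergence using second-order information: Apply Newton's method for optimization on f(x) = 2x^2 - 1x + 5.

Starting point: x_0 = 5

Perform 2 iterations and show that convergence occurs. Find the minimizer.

f(x) = 2x^2 - 1x + 5, f'(x) = 4x + (-1), f''(x) = 4
Step 1: f'(5) = 19, x_1 = 5 - 19/4 = 1/4
Step 2: f'(1/4) = 0, x_2 = 1/4 (converged)
Newton's method converges in 1 step for quadratics.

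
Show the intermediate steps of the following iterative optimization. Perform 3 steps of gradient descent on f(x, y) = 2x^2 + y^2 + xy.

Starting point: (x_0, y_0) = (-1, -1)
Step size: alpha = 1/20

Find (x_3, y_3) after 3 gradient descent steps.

f(x,y) = 2x^2 + y^2 + xy
grad_x = 4x + 1y, grad_y = 2y + 1x
Step 1: grad = (-5, -3), (-3/4, -17/20)
Step 2: grad = (-77/20, -49/20), (-223/400, -291/400)
Step 3: grad = (-1183/400, -161/80), (-3277/8000, -1003/1600)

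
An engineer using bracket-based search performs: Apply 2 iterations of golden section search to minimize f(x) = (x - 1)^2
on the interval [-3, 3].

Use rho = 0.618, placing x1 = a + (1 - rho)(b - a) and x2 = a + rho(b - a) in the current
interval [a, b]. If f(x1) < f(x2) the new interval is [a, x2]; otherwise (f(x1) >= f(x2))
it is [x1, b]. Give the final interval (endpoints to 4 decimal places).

Golden section search for min of f(x) = (x - 1)^2 on [-3, 3].
Each step: x1 = a + (1 - rho)(b - a), x2 = a + rho(b - a); if f(x1) < f(x2) keep [a, x2], otherwise keep [x1, b].
Step 1: [-3.0000, 3.0000], x1=-0.7080 (f=2.9173), x2=0.7080 (f=0.0853); f(x1) > f(x2) => keep [-0.7080, 3.0000]
Step 2: [-0.7080, 3.0000], x1=0.7085 (f=0.0850), x2=1.5835 (f=0.3405); f(x1) < f(x2) => keep [-0.7080, 1.5835]
Final interval: [-0.7080, 1.5835]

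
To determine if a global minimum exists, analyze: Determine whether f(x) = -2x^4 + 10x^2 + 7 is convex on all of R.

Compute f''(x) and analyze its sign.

f(x) = -2x^4 + 10x^2 + 7
f'(x) = -8x^3 + 20x
f''(x) = -24x^2 + 20
f''(x) = -24x^2 + 20 -> -inf as |x| -> inf
Therefore, f is not globally convex on R.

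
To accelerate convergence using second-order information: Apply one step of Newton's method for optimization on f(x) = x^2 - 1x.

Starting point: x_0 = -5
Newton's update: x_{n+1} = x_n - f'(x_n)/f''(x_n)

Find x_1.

f(x) = x^2 - 1x
f'(x) = 2x + (-1), f''(x) = 2
Newton step: x_1 = x_0 - f'(x_0)/f''(x_0)
f'(-5) = -11
x_1 = -5 - -11/2 = 1/2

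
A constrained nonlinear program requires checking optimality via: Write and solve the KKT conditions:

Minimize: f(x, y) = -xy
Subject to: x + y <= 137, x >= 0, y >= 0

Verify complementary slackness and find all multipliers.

Problem: min -xy s.t. x + y <= 137 (multiplier lambda), x >= 0 (mu_x), y >= 0 (mu_y)
KKT stationarity: -y + lambda - mu_x = 0, -x + lambda - mu_y = 0, with lambda, mu_x, mu_y >= 0
Complementary slackness: lambda*(x + y - 137) = 0, mu_x*x = 0, mu_y*y = 0
If lambda = 0: y = -mu_x <= 0 and x = -mu_y <= 0 force x = y = 0 with f = 0; but x = y = 137/2 is feasible with f = -18769/4 < 0, so this is not the minimum. Hence lambda > 0 and x + y = 137.
Try x > 0, y > 0 (so mu_x = mu_y = 0): y = lambda, x = lambda => x = y = lambda
x + y = 137 => 2*lambda = 137 => lambda = 137/2
x* = y* = 137/2 > 0, consistent with mu_x = mu_y = 0.
(Any feasible point with x = 0 or y = 0 has f = 0 > -18769/4, so the minimum is not on those boundaries.)
min(-xy) = -18769/4 (i.e. max xy = 18769/4)
Multipliers: lambda = 137/2, mu_x = 0, mu_y = 0
Complementary slackness: lambda*(x + y - 137) = 137/2*(137/2 + 137/2 - 137) = 0, mu_x*x = 0*137/2 = 0, mu_y*y = 0*137/2 = 0. Satisfied.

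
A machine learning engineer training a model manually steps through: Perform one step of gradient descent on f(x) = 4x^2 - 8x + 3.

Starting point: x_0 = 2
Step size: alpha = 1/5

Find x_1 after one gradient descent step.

f(x) = 4x^2 - 8x + 3
f'(x) = 8x - 8
f'(2) = 8*2 + (-8) = 8
x_1 = x_0 - alpha * f'(x_0) = 2 - 1/5 * 8 = 2/5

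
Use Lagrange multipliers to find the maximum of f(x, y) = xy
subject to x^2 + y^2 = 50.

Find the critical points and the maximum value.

Lagrange conditions: y = 2*lambda*x and x = 2*lambda*y
If x = 0 then y = 0, violating the constraint, so x, y != 0.
Dividing: y/x = x/y => x^2 = y^2 => y = x or y = -x
Constraint: 2x^2 = 50 => x^2 = 25 => x = +/-5
Critical points: (5, 5), (-5, -5), (5, -5), (-5, 5)
  y = x:  xy = x^2 = 25  at (5, 5) and (-5, -5)
  y = -x: xy = -x^2 = -25 at (5, -5) and (-5, 5)
Maximum xy = 25 at (5, 5) and (-5, -5)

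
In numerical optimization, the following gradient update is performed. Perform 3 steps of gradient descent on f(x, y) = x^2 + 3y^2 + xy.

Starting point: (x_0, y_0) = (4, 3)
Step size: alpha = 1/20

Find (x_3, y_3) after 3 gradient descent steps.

f(x,y) = x^2 + 3y^2 + xy
grad_x = 2x + 1y, grad_y = 6y + 1x
Step 1: grad = (11, 22), (69/20, 19/10)
Step 2: grad = (44/5, 297/20), (301/100, 463/400)
Step 3: grad = (2871/400, 1991/200), (21209/8000, 2639/4000)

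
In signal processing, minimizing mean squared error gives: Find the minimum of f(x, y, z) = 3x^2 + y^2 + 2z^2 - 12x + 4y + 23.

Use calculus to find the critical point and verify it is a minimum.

f(x,y,z) = 3x^2 + y^2 + 2z^2 - 12x + 4y + 23
df/dx = 6x + (-12) = 0 => x = 2
df/dy = 2y + (4) = 0 => y = -2
df/dz = 4z + (0) = 0 => z = 0
f(2,-2,0) = 3*(2)^2 + 1*(-2)^2 + 2*(0)^2 + -12*(2) + 4*(-2) + 23 = 7
Hessian is diagonal with entries 6, 2, 4 > 0, confirmed minimum.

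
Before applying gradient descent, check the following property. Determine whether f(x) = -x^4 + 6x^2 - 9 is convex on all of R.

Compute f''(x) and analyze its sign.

f(x) = -x^4 + 6x^2 - 9
f'(x) = -4x^3 + 12x
f''(x) = -12x^2 + 12
f''(x) = -12x^2 + 12 -> -inf as |x| -> inf
Therefore, f is not globally convex on R.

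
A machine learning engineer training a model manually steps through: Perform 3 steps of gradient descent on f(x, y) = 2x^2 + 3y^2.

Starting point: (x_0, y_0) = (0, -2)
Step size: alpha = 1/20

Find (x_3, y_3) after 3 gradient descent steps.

f(x,y) = 2x^2 + 3y^2
grad_x = 4x + 0y, grad_y = 6y + 0x
Step 1: grad = (0, -12), (0, -7/5)
Step 2: grad = (0, -42/5), (0, -49/50)
Step 3: grad = (0, -147/25), (0, -343/500)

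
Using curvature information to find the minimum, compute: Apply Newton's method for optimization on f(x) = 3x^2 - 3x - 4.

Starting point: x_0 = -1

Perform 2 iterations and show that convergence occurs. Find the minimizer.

f(x) = 3x^2 - 3x - 4, f'(x) = 6x + (-3), f''(x) = 6
Step 1: f'(-1) = -9, x_1 = -1 - -9/6 = 1/2
Step 2: f'(1/2) = 0, x_2 = 1/2 (converged)
Newton's method converges in 1 step for quadratics.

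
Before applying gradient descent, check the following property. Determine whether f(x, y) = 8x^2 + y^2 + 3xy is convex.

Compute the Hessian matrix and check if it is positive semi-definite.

f(x,y) = 8x^2 + y^2 + 3xy
Hessian H = [[16, 3], [3, 2]]
trace(H) = 18, det(H) = 23
Eigenvalues: (18 +/- sqrt(232)) / 2 = 16.62, 1.384
Since both eigenvalues > 0, f is convex.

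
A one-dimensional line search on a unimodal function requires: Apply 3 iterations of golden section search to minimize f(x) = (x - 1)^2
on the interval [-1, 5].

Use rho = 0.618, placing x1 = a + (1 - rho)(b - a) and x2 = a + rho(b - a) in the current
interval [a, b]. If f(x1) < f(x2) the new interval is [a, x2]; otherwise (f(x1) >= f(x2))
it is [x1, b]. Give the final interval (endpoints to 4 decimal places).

Golden section search for min of f(x) = (x - 1)^2 on [-1, 5].
Each step: x1 = a + (1 - rho)(b - a), x2 = a + rho(b - a); if f(x1) < f(x2) keep [a, x2], otherwise keep [x1, b].
Step 1: [-1.0000, 5.0000], x1=1.2920 (f=0.0853), x2=2.7080 (f=2.9173); f(x1) < f(x2) => keep [-1.0000, 2.7080]
Step 2: [-1.0000, 2.7080], x1=0.4165 (f=0.3405), x2=1.2915 (f=0.0850); f(x1) > f(x2) => keep [0.4165, 2.7080]
Step 3: [0.4165, 2.7080], x1=1.2918 (f=0.0852), x2=1.8326 (f=0.6933); f(x1) < f(x2) => keep [0.4165, 1.8326]
Final interval: [0.4165, 1.8326]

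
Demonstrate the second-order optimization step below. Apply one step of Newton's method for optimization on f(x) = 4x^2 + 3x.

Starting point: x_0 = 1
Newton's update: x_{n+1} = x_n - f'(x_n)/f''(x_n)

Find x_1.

f(x) = 4x^2 + 3x
f'(x) = 8x + (3), f''(x) = 8
Newton step: x_1 = x_0 - f'(x_0)/f''(x_0)
f'(1) = 11
x_1 = 1 - 11/8 = -3/8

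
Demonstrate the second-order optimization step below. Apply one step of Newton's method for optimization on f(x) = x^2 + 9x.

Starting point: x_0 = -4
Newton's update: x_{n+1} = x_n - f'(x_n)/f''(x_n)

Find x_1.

f(x) = x^2 + 9x
f'(x) = 2x + (9), f''(x) = 2
Newton step: x_1 = x_0 - f'(x_0)/f''(x_0)
f'(-4) = 1
x_1 = -4 - 1/2 = -9/2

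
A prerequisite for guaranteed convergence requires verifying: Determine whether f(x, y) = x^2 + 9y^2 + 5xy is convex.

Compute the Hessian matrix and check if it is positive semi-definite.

f(x,y) = x^2 + 9y^2 + 5xy
Hessian H = [[2, 5], [5, 18]]
trace(H) = 20, det(H) = 11
Eigenvalues: (20 +/- sqrt(356)) / 2 = 19.43, 0.566
Since both eigenvalues > 0, f is convex.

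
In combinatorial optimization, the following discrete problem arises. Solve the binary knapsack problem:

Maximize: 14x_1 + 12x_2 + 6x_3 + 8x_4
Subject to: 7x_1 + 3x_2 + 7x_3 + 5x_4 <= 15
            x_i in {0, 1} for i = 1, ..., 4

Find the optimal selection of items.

Items: item 1 (v=14, w=7), item 2 (v=12, w=3), item 3 (v=6, w=7), item 4 (v=8, w=5)
Capacity: 15
Checking all 16 subsets (w = total weight, v = total value):
  {}: w = 0, v = 0
  {1}: w = 7, v = 14
  {2}: w = 3, v = 12
  {3}: w = 7, v = 6
  {4}: w = 5, v = 8
  {1, 2}: w = 10, v = 26
  {1, 3}: w = 14, v = 20
  {1, 4}: w = 12, v = 22
  {2, 3}: w = 10, v = 18
  {2, 4}: w = 8, v = 20
  {3, 4}: w = 12, v = 14
  {1, 2, 3}: w = 17 > 15, infeasible
  {1, 2, 4}: w = 15, v = 34
  {1, 3, 4}: w = 19 > 15, infeasible
  {2, 3, 4}: w = 15, v = 26
  {1, 2, 3, 4}: w = 22 > 15, infeasible
Best feasible subset: items [1, 2, 4]
Total weight: 15 <= 15, total value: 34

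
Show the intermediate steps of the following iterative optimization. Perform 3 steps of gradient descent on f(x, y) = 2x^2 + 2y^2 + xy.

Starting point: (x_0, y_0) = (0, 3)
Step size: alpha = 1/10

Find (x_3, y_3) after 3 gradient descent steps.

f(x,y) = 2x^2 + 2y^2 + xy
grad_x = 4x + 1y, grad_y = 4y + 1x
Step 1: grad = (3, 12), (-3/10, 9/5)
Step 2: grad = (3/5, 69/10), (-9/25, 111/100)
Step 3: grad = (-33/100, 102/25), (-327/1000, 351/500)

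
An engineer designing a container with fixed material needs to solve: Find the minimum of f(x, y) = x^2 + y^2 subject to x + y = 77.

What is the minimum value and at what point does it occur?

Substitute y = 77 - x into f(x,y) = x^2 + y^2:
g(x) = x^2 + (77 - x)^2 = 2x^2 - 154x + 5929
g'(x) = 4x - 154 = 0  =>  x = 77/2
y = 77 - 77/2 = 77/2
Minimum value = (77/2)^2 + (77/2)^2 = 5929/2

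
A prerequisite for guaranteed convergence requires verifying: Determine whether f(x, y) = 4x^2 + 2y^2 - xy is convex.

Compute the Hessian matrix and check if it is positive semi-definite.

f(x,y) = 4x^2 + 2y^2 - xy
Hessian H = [[8, -1], [-1, 4]]
trace(H) = 12, det(H) = 31
Eigenvalues: (12 +/- sqrt(20)) / 2 = 8.236, 3.764
Since both eigenvalues > 0, f is convex.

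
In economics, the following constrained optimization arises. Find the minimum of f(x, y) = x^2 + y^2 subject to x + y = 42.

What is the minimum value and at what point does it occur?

Substitute y = 42 - x into f(x,y) = x^2 + y^2:
g(x) = x^2 + (42 - x)^2 = 2x^2 - 84x + 1764
g'(x) = 4x - 84 = 0  =>  x = 21
y = 42 - 21 = 21
Minimum value = 21^2 + 21^2 = 882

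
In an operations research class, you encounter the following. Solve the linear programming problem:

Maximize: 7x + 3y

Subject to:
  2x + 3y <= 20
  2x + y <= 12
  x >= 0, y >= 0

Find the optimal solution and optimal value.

Feasible vertices: (0, 0), (0, 20/3), (4, 4), (6, 0)
Objective 7x + 3y at each:
  (0, 0): 0
  (0, 20/3): 20
  (4, 4): 40
  (6, 0): 42
Maximum is 42 at (6, 0).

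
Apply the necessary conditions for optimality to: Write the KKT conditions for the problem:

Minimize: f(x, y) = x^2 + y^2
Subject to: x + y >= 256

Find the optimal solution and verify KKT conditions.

KKT conditions for min x^2 + y^2 s.t. x + y >= 256:
Stationarity: 2x = mu, 2y = mu
So x = y = mu/2.
Complementary slackness: mu*(x + y - 256) = 0
Primal feasibility: x + y >= 256; dual feasibility: mu >= 0
If mu = 0 then x = y = 0, but 0 + 0 < 256 is infeasible, so the constraint is active.
Constraint active: x + y = 2*(mu/2) = 256 => mu = 256
x = y = 128, f = 32768
Verify: stationarity 2*128 = 256 = mu; primal 128 + 128 = 256 >= 256; dual mu = 256 >= 0; complementary slackness 256*(256 - 256) = 0. All KKT conditions hold.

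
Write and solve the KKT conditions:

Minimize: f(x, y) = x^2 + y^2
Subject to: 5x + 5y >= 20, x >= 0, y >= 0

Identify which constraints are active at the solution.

KKT conditions for min x^2 + y^2 s.t. 5x + 5y >= 20, x >= 0, y >= 0:
Stationarity: 2x = mu*5 + mu_x, 2y = mu*5 + mu_y, with mu, mu_x, mu_y >= 0
Complementary slackness: mu*(5x + 5y - 20) = 0, mu_x*x = 0, mu_y*y = 0
(0, 0) is infeasible (5*0 + 5*0 < 20), so if mu = 0 stationarity would force x = mu_x/2 >= 0, y = mu_y/2 >= 0 with mu_x*x = mu_y*y = 0, i.e. x = y = 0: contradiction. Hence mu > 0 and 5x + 5y = 20 is active.
Try x > 0, y > 0 (so mu_x = mu_y = 0): x = 5*mu/2, y = 5*mu/2
Substitute: 5*(5*mu/2) + 5*(5*mu/2) = 20
  mu*50/2 = 20 => mu = 4/5
x* = 2 > 0, y* = 2 > 0, consistent with mu_x = mu_y = 0.
f is convex and the constraints are linear, so this KKT point is the global minimum.
f* = 8
Active constraints: 5x + 5y >= 20 (holds with equality, mu = 4/5 > 0); x >= 0 and y >= 0 are inactive (mu_x = mu_y = 0).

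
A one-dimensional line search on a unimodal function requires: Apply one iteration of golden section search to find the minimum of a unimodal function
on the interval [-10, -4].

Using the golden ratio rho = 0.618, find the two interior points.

Golden section search on [-10, -4].
Golden ratio rho = 0.618 (approx).
Interior points:
  x_1 = -10 + (1-0.618)*6 = -7.7080
  x_2 = -10 + 0.618*6 = -6.2920
Compare f(x_1) and f(x_2) to determine which subinterval to keep.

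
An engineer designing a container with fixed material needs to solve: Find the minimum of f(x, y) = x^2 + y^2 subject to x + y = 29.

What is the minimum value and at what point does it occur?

Substitute y = 29 - x into f(x,y) = x^2 + y^2:
g(x) = x^2 + (29 - x)^2 = 2x^2 - 58x + 841
g'(x) = 4x - 58 = 0  =>  x = 29/2
y = 29 - 29/2 = 29/2
Minimum value = (29/2)^2 + (29/2)^2 = 841/2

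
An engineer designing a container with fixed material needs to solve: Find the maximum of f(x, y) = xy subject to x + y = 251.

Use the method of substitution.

Substitute y = 251 - x into f(x,y) = xy:
g(x) = x(251 - x) = 251x - x^2
g'(x) = 251 - 2x = 0  =>  x = 251/2
y = 251 - 251/2 = 251/2
Maximum value = (251/2) * (251/2) = 63001/4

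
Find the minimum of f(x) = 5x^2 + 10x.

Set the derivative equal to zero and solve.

f(x) = 5x^2 + 10x
f'(x) = 10x + (10) = 0
x = -10/10 = -1
f(-1) = -5
Since f''(x) = 10 > 0, this is a minimum.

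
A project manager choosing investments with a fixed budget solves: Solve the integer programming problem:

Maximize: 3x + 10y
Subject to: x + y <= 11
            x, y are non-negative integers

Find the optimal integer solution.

Objective: 3x + 10y, constraint: x + y <= 11
Coefficient of y is 10 > coefficient of x is 3, so allocate the entire budget to y.
Optimal: x = 0, y = 11, value = 110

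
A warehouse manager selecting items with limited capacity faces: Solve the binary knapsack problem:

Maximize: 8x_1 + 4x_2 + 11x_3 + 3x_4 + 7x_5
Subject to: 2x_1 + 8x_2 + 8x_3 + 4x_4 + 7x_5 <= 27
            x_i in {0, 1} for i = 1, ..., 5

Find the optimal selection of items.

Items: item 1 (v=8, w=2), item 2 (v=4, w=8), item 3 (v=11, w=8), item 4 (v=3, w=4), item 5 (v=7, w=7)
Capacity: 27
Checking all 32 subsets (w = total weight, v = total value):
  {}: w = 0, v = 0
  {1}: w = 2, v = 8
  {2}: w = 8, v = 4
  {3}: w = 8, v = 11
  {4}: w = 4, v = 3
  {5}: w = 7, v = 7
  {1, 2}: w = 10, v = 12
  {1, 3}: w = 10, v = 19
  {1, 4}: w = 6, v = 11
  {1, 5}: w = 9, v = 15
  {2, 3}: w = 16, v = 15
  {2, 4}: w = 12, v = 7
  {2, 5}: w = 15, v = 11
  {3, 4}: w = 12, v = 14
  {3, 5}: w = 15, v = 18
  {4, 5}: w = 11, v = 10
  {1, 2, 3}: w = 18, v = 23
  {1, 2, 4}: w = 14, v = 15
  {1, 2, 5}: w = 17, v = 19
  {1, 3, 4}: w = 14, v = 22
  {1, 3, 5}: w = 17, v = 26
  {1, 4, 5}: w = 13, v = 18
  {2, 3, 4}: w = 20, v = 18
  {2, 3, 5}: w = 23, v = 22
  {2, 4, 5}: w = 19, v = 14
  {3, 4, 5}: w = 19, v = 21
  {1, 2, 3, 4}: w = 22, v = 26
  {1, 2, 3, 5}: w = 25, v = 30
  {1, 2, 4, 5}: w = 21, v = 22
  {1, 3, 4, 5}: w = 21, v = 29
  {2, 3, 4, 5}: w = 27, v = 25
  {1, 2, 3, 4, 5}: w = 29 > 27, infeasible
Best feasible subset: items [1, 2, 3, 5]
Total weight: 25 <= 27, total value: 30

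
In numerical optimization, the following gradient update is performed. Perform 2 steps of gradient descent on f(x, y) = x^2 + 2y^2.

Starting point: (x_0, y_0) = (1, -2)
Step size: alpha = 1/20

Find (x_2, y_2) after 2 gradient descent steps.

f(x,y) = x^2 + 2y^2
grad_x = 2x + 0y, grad_y = 4y + 0x
Step 1: grad = (2, -8), (9/10, -8/5)
Step 2: grad = (9/5, -32/5), (81/100, -32/25)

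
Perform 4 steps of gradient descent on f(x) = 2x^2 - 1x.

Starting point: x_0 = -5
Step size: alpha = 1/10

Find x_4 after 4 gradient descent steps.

f(x) = 2x^2 - 1x, f'(x) = 4x + (-1)
Step 1: f'(-5) = -21, x_1 = -5 - 1/10 * -21 = -29/10
Step 2: f'(-29/10) = -63/5, x_2 = -29/10 - 1/10 * -63/5 = -41/25
Step 3: f'(-41/25) = -189/25, x_3 = -41/25 - 1/10 * -189/25 = -221/250
Step 4: f'(-221/250) = -567/125, x_4 = -221/250 - 1/10 * -567/125 = -269/625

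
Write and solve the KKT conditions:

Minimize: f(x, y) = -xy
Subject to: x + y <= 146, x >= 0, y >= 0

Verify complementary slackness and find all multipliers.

Problem: min -xy s.t. x + y <= 146 (multiplier lambda), x >= 0 (mu_x), y >= 0 (mu_y)
KKT stationarity: -y + lambda - mu_x = 0, -x + lambda - mu_y = 0, with lambda, mu_x, mu_y >= 0
Complementary slackness: lambda*(x + y - 146) = 0, mu_x*x = 0, mu_y*y = 0
If lambda = 0: y = -mu_x <= 0 and x = -mu_y <= 0 force x = y = 0 with f = 0; but x = y = 73 is feasible with f = -5329 < 0, so this is not the minimum. Hence lambda > 0 and x + y = 146.
Try x > 0, y > 0 (so mu_x = mu_y = 0): y = lambda, x = lambda => x = y = lambda
x + y = 146 => 2*lambda = 146 => lambda = 73
x* = y* = 73 > 0, consistent with mu_x = mu_y = 0.
(Any feasible point with x = 0 or y = 0 has f = 0 > -5329, so the minimum is not on those boundaries.)
min(-xy) = -5329 (i.e. max xy = 5329)
Multipliers: lambda = 73, mu_x = 0, mu_y = 0
Complementary slackness: lambda*(x + y - 146) = 73*(73 + 73 - 146) = 0, mu_x*x = 0*73 = 0, mu_y*y = 0*73 = 0. Satisfied.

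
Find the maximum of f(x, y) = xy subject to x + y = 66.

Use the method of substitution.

Substitute y = 66 - x into f(x,y) = xy:
g(x) = x(66 - x) = 66x - x^2
g'(x) = 66 - 2x = 0  =>  x = 33
y = 66 - 33 = 33
Maximum value = 33 * 33 = 1089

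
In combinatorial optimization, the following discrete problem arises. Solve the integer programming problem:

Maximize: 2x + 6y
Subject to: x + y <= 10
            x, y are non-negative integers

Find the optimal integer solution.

Objective: 2x + 6y, constraint: x + y <= 10
Coefficient of y is 6 > coefficient of x is 2, so allocate the entire budget to y.
Optimal: x = 0, y = 10, value = 60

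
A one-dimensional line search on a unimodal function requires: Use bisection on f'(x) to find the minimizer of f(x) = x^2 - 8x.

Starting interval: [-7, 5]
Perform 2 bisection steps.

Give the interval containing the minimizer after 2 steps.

Finding critical point of f(x) = x^2 - 8x using bisection on f'(x) = 2x + -8.
f'(x) = 0 when x = 4.
Starting interval: [-7, 5]
Step 1: mid = -1, f'(mid) = -10, new interval = [-1, 5]
Step 2: mid = 2, f'(mid) = -4, new interval = [2, 5]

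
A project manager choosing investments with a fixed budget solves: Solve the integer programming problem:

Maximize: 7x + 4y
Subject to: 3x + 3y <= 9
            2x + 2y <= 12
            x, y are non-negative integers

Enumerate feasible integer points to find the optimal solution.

Constraint 1: 3x + 3y <= 9
Constraint 2: 2x + 2y <= 12
Feasible x range (need y >= 0): 0 <= x <= min(9/3, 12/2) => x in {0, ..., 3}.
Enumerate feasible integer points row by row (the coefficient of y is 4 > 0, so for each x the largest feasible y gives the best value):
  x = 0: y <= min((9 - 3*0)/3, (12 - 2*0)/2) => y in {0, ..., 3}; best 7*0 + 4*3 = 12
  x = 1: y <= min((9 - 3*1)/3, (12 - 2*1)/2) => y in {0, ..., 2}; best 7*1 + 4*2 = 15
  x = 2: y <= min((9 - 3*2)/3, (12 - 2*2)/2) => y in {0, ..., 1}; best 7*2 + 4*1 = 18
  x = 3: y <= min((9 - 3*3)/3, (12 - 2*3)/2) => y in {0}; best 7*3 + 4*0 = 21
The maximum 7x + 4y = 21 is achieved at x = 3, y = 0.
Check: 3*3 + 3*0 = 9 <= 9 and 2*3 + 2*0 = 6 <= 12.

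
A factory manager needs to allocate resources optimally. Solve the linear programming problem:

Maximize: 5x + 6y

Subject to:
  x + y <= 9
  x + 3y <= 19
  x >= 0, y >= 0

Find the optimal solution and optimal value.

Feasible vertices: (0, 0), (0, 19/3), (4, 5), (9, 0)
Objective 5x + 6y at each:
  (0, 0): 0
  (0, 19/3): 38
  (4, 5): 50
  (9, 0): 45
Maximum is 50 at (4, 5).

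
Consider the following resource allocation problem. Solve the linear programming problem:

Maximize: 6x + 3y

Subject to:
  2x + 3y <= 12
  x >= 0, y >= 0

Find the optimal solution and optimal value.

The feasible region has vertices at [(0, 0), (6, 0), (0, 4)].
Checking objective 6x + 3y at each vertex:
  (0, 0): 6*0 + 3*0 = 0
  (6, 0): 6*6 + 3*0 = 36
  (0, 4): 6*0 + 3*4 = 12
Maximum is 36 at (6, 0).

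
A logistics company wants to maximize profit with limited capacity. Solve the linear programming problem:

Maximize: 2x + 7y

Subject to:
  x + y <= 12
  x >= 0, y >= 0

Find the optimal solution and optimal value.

The feasible region has vertices at [(0, 0), (12, 0), (0, 12)].
Checking objective 2x + 7y at each vertex:
  (0, 0): 2*0 + 7*0 = 0
  (12, 0): 2*12 + 7*0 = 24
  (0, 12): 2*0 + 7*12 = 84
Maximum is 84 at (0, 12).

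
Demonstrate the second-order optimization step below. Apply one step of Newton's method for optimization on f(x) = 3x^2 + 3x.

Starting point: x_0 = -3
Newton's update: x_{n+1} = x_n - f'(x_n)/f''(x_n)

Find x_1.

f(x) = 3x^2 + 3x
f'(x) = 6x + (3), f''(x) = 6
Newton step: x_1 = x_0 - f'(x_0)/f''(x_0)
f'(-3) = -15
x_1 = -3 - -15/6 = -1/2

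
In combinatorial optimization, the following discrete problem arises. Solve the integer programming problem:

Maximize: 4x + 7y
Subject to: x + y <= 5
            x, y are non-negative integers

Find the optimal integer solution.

Objective: 4x + 7y, constraint: x + y <= 5
Coefficient of y is 7 > coefficient of x is 4, so allocate the entire budget to y.
Optimal: x = 0, y = 5, value = 35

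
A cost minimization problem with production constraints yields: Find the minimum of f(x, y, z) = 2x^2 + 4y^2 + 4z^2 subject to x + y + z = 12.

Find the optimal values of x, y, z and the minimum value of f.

Using Lagrange multipliers on f = 2x^2 + 4y^2 + 4z^2 with constraint x + y + z = 12:
Conditions: 2*2*x = lambda, 2*4*y = lambda, 2*4*z = lambda
So x = lambda/4, y = lambda/8, z = lambda/8
Substituting into constraint: lambda * (1/2) = 12
lambda = 24
x = 6, y = 3, z = 3
Minimum value = 144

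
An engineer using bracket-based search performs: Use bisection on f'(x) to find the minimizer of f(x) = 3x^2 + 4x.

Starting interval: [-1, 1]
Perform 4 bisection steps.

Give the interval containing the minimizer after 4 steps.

Finding critical point of f(x) = 3x^2 + 4x using bisection on f'(x) = 6x + 4.
f'(x) = 0 when x = -2/3.
Starting interval: [-1, 1]
Step 1: mid = 0, f'(mid) = 4, new interval = [-1, 0]
Step 2: mid = -1/2, f'(mid) = 1, new interval = [-1, -1/2]
Step 3: mid = -3/4, f'(mid) = -1/2, new interval = [-3/4, -1/2]
Step 4: mid = -5/8, f'(mid) = 1/4, new interval = [-3/4, -5/8]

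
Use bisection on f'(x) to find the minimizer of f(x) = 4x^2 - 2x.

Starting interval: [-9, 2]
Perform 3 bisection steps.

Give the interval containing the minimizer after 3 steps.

Finding critical point of f(x) = 4x^2 - 2x using bisection on f'(x) = 8x + -2.
f'(x) = 0 when x = 1/4.
Starting interval: [-9, 2]
Step 1: mid = -7/2, f'(mid) = -30, new interval = [-7/2, 2]
Step 2: mid = -3/4, f'(mid) = -8, new interval = [-3/4, 2]
Step 3: mid = 5/8, f'(mid) = 3, new interval = [-3/4, 5/8]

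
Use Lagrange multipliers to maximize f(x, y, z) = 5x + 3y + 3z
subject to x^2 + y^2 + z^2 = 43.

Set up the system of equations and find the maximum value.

Lagrange conditions: 5 = 2*lambda*x, 3 = 2*lambda*y, 3 = 2*lambda*z
So x:5 = y:3 = z:3, i.e. x = 5t, y = 3t, z = 3t
Constraint: t^2*(5^2 + 3^2 + 3^2) = 43
  t^2 * 43 = 43  =>  t = sqrt(1)
Maximum = 5*5t + 3*3t + 3*3t = 43*sqrt(1) = 43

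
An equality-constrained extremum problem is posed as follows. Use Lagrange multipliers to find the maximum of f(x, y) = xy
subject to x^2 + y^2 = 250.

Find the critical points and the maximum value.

Lagrange conditions: y = 2*lambda*x and x = 2*lambda*y
If x = 0 then y = 0, violating the constraint, so x, y != 0.
Dividing: y/x = x/y => x^2 = y^2 => y = x or y = -x
Constraint: 2x^2 = 250 => x^2 = 125 => x = +/-sqrt(125)
Critical points: (sqrt(125), sqrt(125)), (-sqrt(125), -sqrt(125)), (sqrt(125), -sqrt(125)), (-sqrt(125), sqrt(125))
  y = x:  xy = x^2 = 125  at (sqrt(125), sqrt(125)) and (-sqrt(125), -sqrt(125))
  y = -x: xy = -x^2 = -125 at (sqrt(125), -sqrt(125)) and (-sqrt(125), sqrt(125))
Maximum xy = 125 at (sqrt(125), sqrt(125)) and (-sqrt(125), -sqrt(125))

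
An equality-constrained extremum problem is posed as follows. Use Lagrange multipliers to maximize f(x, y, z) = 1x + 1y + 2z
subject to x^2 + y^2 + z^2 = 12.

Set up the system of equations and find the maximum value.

Lagrange conditions: 1 = 2*lambda*x, 1 = 2*lambda*y, 2 = 2*lambda*z
So x:1 = y:1 = z:2, i.e. x = 1t, y = 1t, z = 2t
Constraint: t^2*(1^2 + 1^2 + 2^2) = 12
  t^2 * 6 = 12  =>  t = sqrt(2)
Maximum = 1*1t + 1*1t + 2*2t = 6*sqrt(2) = sqrt(72)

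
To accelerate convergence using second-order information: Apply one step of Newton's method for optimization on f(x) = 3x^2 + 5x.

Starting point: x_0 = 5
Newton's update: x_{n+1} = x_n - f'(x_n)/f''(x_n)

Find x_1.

f(x) = 3x^2 + 5x
f'(x) = 6x + (5), f''(x) = 6
Newton step: x_1 = x_0 - f'(x_0)/f''(x_0)
f'(5) = 35
x_1 = 5 - 35/6 = -5/6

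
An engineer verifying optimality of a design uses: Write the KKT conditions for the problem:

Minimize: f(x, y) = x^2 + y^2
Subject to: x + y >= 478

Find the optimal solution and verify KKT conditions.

KKT conditions for min x^2 + y^2 s.t. x + y >= 478:
Stationarity: 2x = mu, 2y = mu
So x = y = mu/2.
Complementary slackness: mu*(x + y - 478) = 0
Primal feasibility: x + y >= 478; dual feasibility: mu >= 0
If mu = 0 then x = y = 0, but 0 + 0 < 478 is infeasible, so the constraint is active.
Constraint active: x + y = 2*(mu/2) = 478 => mu = 478
x = y = 239, f = 114242
Verify: stationarity 2*239 = 478 = mu; primal 239 + 239 = 478 >= 478; dual mu = 478 >= 0; complementary slackness 478*(478 - 478) = 0. All KKT conditions hold.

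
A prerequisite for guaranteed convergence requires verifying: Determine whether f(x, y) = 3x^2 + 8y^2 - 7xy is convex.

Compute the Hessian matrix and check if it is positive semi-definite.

f(x,y) = 3x^2 + 8y^2 - 7xy
Hessian H = [[6, -7], [-7, 16]]
trace(H) = 22, det(H) = 47
Eigenvalues: (22 +/- sqrt(296)) / 2 = 19.6, 2.398
Since both eigenvalues > 0, f is convex.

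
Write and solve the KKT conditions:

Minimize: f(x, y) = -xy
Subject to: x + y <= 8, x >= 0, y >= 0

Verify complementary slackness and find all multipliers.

Problem: min -xy s.t. x + y <= 8 (multiplier lambda), x >= 0 (mu_x), y >= 0 (mu_y)
KKT stationarity: -y + lambda - mu_x = 0, -x + lambda - mu_y = 0, with lambda, mu_x, mu_y >= 0
Complementary slackness: lambda*(x + y - 8) = 0, mu_x*x = 0, mu_y*y = 0
If lambda = 0: y = -mu_x <= 0 and x = -mu_y <= 0 force x = y = 0 with f = 0; but x = y = 4 is feasible with f = -16 < 0, so this is not the minimum. Hence lambda > 0 and x + y = 8.
Try x > 0, y > 0 (so mu_x = mu_y = 0): y = lambda, x = lambda => x = y = lambda
x + y = 8 => 2*lambda = 8 => lambda = 4
x* = y* = 4 > 0, consistent with mu_x = mu_y = 0.
(Any feasible point with x = 0 or y = 0 has f = 0 > -16, so the minimum is not on those boundaries.)
min(-xy) = -16 (i.e. max xy = 16)
Multipliers: lambda = 4, mu_x = 0, mu_y = 0
Complementary slackness: lambda*(x + y - 8) = 4*(4 + 4 - 8) = 0, mu_x*x = 0*4 = 0, mu_y*y = 0*4 = 0. Satisfied.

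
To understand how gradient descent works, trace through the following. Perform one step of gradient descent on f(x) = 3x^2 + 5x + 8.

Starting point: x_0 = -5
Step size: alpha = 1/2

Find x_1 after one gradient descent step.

f(x) = 3x^2 + 5x + 8
f'(x) = 6x + 5
f'(-5) = 6*-5 + (5) = -25
x_1 = x_0 - alpha * f'(x_0) = -5 - 1/2 * -25 = 15/2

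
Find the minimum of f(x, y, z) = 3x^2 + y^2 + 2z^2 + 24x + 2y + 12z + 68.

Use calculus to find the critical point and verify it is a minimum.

f(x,y,z) = 3x^2 + y^2 + 2z^2 + 24x + 2y + 12z + 68
df/dx = 6x + (24) = 0 => x = -4
df/dy = 2y + (2) = 0 => y = -1
df/dz = 4z + (12) = 0 => z = -3
f(-4,-1,-3) = 3*(-4)^2 + 1*(-1)^2 + 2*(-3)^2 + 24*(-4) + 2*(-1) + 12*(-3) + 68 = 1
Hessian is diagonal with entries 6, 2, 4 > 0, confirmed minimum.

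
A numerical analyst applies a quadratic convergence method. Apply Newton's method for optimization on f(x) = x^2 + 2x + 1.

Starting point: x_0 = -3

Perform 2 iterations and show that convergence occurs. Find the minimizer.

f(x) = x^2 + 2x + 1, f'(x) = 2x + (2), f''(x) = 2
Step 1: f'(-3) = -4, x_1 = -3 - -4/2 = -1
Step 2: f'(-1) = 0, x_2 = -1 (converged)
Newton's method converges in 1 step for quadratics.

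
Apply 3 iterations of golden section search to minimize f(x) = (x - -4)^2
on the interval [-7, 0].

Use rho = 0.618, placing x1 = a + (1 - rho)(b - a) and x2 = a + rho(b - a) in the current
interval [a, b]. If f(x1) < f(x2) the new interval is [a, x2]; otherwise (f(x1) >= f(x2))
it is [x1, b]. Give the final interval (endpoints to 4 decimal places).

Golden section search for min of f(x) = (x - -4)^2 on [-7, 0].
Each step: x1 = a + (1 - rho)(b - a), x2 = a + rho(b - a); if f(x1) < f(x2) keep [a, x2], otherwise keep [x1, b].
Step 1: [-7.0000, 0.0000], x1=-4.3260 (f=0.1063), x2=-2.6740 (f=1.7583); f(x1) < f(x2) => keep [-7.0000, -2.6740]
Step 2: [-7.0000, -2.6740], x1=-5.3475 (f=1.8157), x2=-4.3265 (f=0.1066); f(x1) > f(x2) => keep [-5.3475, -2.6740]
Step 3: [-5.3475, -2.6740], x1=-4.3262 (f=0.1064), x2=-3.6953 (f=0.0929); f(x1) > f(x2) => keep [-4.3262, -2.6740]
Final interval: [-4.3262, -2.6740]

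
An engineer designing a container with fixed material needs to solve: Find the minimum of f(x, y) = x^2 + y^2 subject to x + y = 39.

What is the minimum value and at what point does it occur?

Substitute y = 39 - x into f(x,y) = x^2 + y^2:
g(x) = x^2 + (39 - x)^2 = 2x^2 - 78x + 1521
g'(x) = 4x - 78 = 0  =>  x = 39/2
y = 39 - 39/2 = 39/2
Minimum value = (39/2)^2 + (39/2)^2 = 1521/2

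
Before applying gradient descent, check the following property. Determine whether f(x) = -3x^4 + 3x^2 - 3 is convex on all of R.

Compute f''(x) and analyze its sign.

f(x) = -3x^4 + 3x^2 - 3
f'(x) = -12x^3 + 6x
f''(x) = -36x^2 + 6
f''(x) = -36x^2 + 6 -> -inf as |x| -> inf
Therefore, f is not globally convex on R.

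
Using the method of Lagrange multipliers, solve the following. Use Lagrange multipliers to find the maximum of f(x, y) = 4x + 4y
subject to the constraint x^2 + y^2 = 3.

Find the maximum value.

Set up Lagrange conditions: grad f = lambda * grad g
  4 = 2*lambda*x
  4 = 2*lambda*y
From these: x/y = 4/4, so x = 4t, y = 4t for some t.
Substitute into constraint: (4t)^2 + (4t)^2 = 3
  t^2 * 32 = 3
  t = sqrt(3/32)
Maximum = 4*x + 4*y = (4^2 + 4^2)*t = 32 * sqrt(3/32) = sqrt(96)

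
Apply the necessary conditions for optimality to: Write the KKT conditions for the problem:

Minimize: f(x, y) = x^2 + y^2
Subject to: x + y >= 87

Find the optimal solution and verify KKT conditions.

KKT conditions for min x^2 + y^2 s.t. x + y >= 87:
Stationarity: 2x = mu, 2y = mu
So x = y = mu/2.
Complementary slackness: mu*(x + y - 87) = 0
Primal feasibility: x + y >= 87; dual feasibility: mu >= 0
If mu = 0 then x = y = 0, but 0 + 0 < 87 is infeasible, so the constraint is active.
Constraint active: x + y = 2*(mu/2) = 87 => mu = 87
x = y = 87/2, f = 7569/2
Verify: stationarity 2*(87/2) = 87 = mu; primal 87/2 + 87/2 = 87 >= 87; dual mu = 87 >= 0; complementary slackness 87*(87 - 87) = 0. All KKT conditions hold.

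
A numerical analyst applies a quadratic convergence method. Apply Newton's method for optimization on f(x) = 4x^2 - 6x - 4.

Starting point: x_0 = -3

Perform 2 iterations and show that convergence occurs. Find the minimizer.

f(x) = 4x^2 - 6x - 4, f'(x) = 8x + (-6), f''(x) = 8
Step 1: f'(-3) = -30, x_1 = -3 - -30/8 = 3/4
Step 2: f'(3/4) = 0, x_2 = 3/4 (converged)
Newton's method converges in 1 step for quadratics.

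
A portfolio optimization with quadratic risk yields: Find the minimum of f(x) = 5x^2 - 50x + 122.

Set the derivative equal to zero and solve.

f(x) = 5x^2 - 50x + 122
f'(x) = 10x + (-50) = 0
x = 50/10 = 5
f(5) = -3
Since f''(x) = 10 > 0, this is a minimum.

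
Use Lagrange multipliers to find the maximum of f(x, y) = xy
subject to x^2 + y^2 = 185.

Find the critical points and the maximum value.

Lagrange conditions: y = 2*lambda*x and x = 2*lambda*y
If x = 0 then y = 0, violating the constraint, so x, y != 0.
Dividing: y/x = x/y => x^2 = y^2 => y = x or y = -x
Constraint: 2x^2 = 185 => x^2 = 185/2 => x = +/-sqrt(185/2)
Critical points: (sqrt(185/2), sqrt(185/2)), (-sqrt(185/2), -sqrt(185/2)), (sqrt(185/2), -sqrt(185/2)), (-sqrt(185/2), sqrt(185/2))
  y = x:  xy = x^2 = 185/2  at (sqrt(185/2), sqrt(185/2)) and (-sqrt(185/2), -sqrt(185/2))
  y = -x: xy = -x^2 = -185/2 at (sqrt(185/2), -sqrt(185/2)) and (-sqrt(185/2), sqrt(185/2))
Maximum xy = 185/2 at (sqrt(185/2), sqrt(185/2)) and (-sqrt(185/2), -sqrt(185/2))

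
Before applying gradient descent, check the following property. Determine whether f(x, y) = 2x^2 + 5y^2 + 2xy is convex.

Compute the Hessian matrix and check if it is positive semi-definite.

f(x,y) = 2x^2 + 5y^2 + 2xy
Hessian H = [[4, 2], [2, 10]]
trace(H) = 14, det(H) = 36
Eigenvalues: (14 +/- sqrt(52)) / 2 = 10.61, 3.394
Since both eigenvalues > 0, f is convex.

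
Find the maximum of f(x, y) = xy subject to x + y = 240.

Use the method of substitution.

Substitute y = 240 - x into f(x,y) = xy:
g(x) = x(240 - x) = 240x - x^2
g'(x) = 240 - 2x = 0  =>  x = 120
y = 240 - 120 = 120
Maximum value = 120 * 120 = 14400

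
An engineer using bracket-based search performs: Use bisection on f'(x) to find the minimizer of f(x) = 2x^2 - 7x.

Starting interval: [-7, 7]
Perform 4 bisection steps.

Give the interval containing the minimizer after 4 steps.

Finding critical point of f(x) = 2x^2 - 7x using bisection on f'(x) = 4x + -7.
f'(x) = 0 when x = 7/4.
Starting interval: [-7, 7]
Step 1: mid = 0, f'(mid) = -7, new interval = [0, 7]
Step 2: mid = 7/2, f'(mid) = 7, new interval = [0, 7/2]
Step 3: mid = 7/4, f'(mid) = 0, new interval = [7/4, 7/4]
Step 4: mid = 7/4, f'(mid) = 0, new interval = [7/4, 7/4]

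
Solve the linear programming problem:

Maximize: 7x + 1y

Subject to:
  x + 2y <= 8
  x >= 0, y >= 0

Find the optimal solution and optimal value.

The feasible region has vertices at [(0, 0), (8, 0), (0, 4)].
Checking objective 7x + 1y at each vertex:
  (0, 0): 7*0 + 1*0 = 0
  (8, 0): 7*8 + 1*0 = 56
  (0, 4): 7*0 + 1*4 = 4
Maximum is 56 at (8, 0).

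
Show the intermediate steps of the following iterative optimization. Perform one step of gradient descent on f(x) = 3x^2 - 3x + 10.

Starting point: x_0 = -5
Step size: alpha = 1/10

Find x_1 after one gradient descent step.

f(x) = 3x^2 - 3x + 10
f'(x) = 6x - 3
f'(-5) = 6*-5 + (-3) = -33
x_1 = x_0 - alpha * f'(x_0) = -5 - 1/10 * -33 = -17/10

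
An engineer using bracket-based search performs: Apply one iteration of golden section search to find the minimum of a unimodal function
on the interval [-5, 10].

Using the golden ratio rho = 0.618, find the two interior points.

Golden section search on [-5, 10].
Golden ratio rho = 0.618 (approx).
Interior points:
  x_1 = -5 + (1-0.618)*15 = 0.7300
  x_2 = -5 + 0.618*15 = 4.2700
Compare f(x_1) and f(x_2) to determine which subinterval to keep.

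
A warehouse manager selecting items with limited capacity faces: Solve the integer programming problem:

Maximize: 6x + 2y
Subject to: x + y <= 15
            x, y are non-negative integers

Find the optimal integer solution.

Objective: 6x + 2y, constraint: x + y <= 15
Coefficient of x is 6 >= coefficient of y is 2, so allocate the entire budget to x.
Optimal: x = 15, y = 0, value = 90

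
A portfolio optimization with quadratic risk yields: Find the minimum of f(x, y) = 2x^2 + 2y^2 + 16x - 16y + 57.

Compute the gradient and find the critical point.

f(x,y) = 2x^2 + 2y^2 + 16x - 16y + 57
df/dx = 4x + (16) = 0  =>  x = -4
df/dy = 4y + (-16) = 0  =>  y = 4
f(-4, 4) = 2*(-4)^2 + 2*(4)^2 + 16*(-4) + -16*(4) + 57 = -7
Hessian is diagonal with entries 4, 4 > 0, so this is a minimum.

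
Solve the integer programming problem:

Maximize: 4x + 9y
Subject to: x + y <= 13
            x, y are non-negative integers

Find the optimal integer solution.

Objective: 4x + 9y, constraint: x + y <= 13
Coefficient of y is 9 > coefficient of x is 4, so allocate the entire budget to y.
Optimal: x = 0, y = 13, value = 117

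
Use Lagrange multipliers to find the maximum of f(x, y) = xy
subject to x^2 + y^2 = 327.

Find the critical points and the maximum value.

Lagrange conditions: y = 2*lambda*x and x = 2*lambda*y
If x = 0 then y = 0, violating the constraint, so x, y != 0.
Dividing: y/x = x/y => x^2 = y^2 => y = x or y = -x
Constraint: 2x^2 = 327 => x^2 = 327/2 => x = +/-sqrt(327/2)
Critical points: (sqrt(327/2), sqrt(327/2)), (-sqrt(327/2), -sqrt(327/2)), (sqrt(327/2), -sqrt(327/2)), (-sqrt(327/2), sqrt(327/2))
  y = x:  xy = x^2 = 327/2  at (sqrt(327/2), sqrt(327/2)) and (-sqrt(327/2), -sqrt(327/2))
  y = -x: xy = -x^2 = -327/2 at (sqrt(327/2), -sqrt(327/2)) and (-sqrt(327/2), sqrt(327/2))
Maximum xy = 327/2 at (sqrt(327/2), sqrt(327/2)) and (-sqrt(327/2), -sqrt(327/2))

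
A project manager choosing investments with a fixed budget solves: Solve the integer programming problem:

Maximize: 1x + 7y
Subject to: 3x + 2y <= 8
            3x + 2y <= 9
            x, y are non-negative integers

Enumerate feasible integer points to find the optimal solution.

Constraint 1: 3x + 2y <= 8
Constraint 2: 3x + 2y <= 9
Feasible x range (need y >= 0): 0 <= x <= min(8/3, 9/3) => x in {0, ..., 2}.
Enumerate feasible integer points row by row (the coefficient of y is 7 > 0, so for each x the largest feasible y gives the best value):
  x = 0: y <= min((8 - 3*0)/2, (9 - 3*0)/2) => y in {0, ..., 4}; best 1*0 + 7*4 = 28
  x = 1: y <= min((8 - 3*1)/2, (9 - 3*1)/2) => y in {0, ..., 2}; best 1*1 + 7*2 = 15
  x = 2: y <= min((8 - 3*2)/2, (9 - 3*2)/2) => y in {0, ..., 1}; best 1*2 + 7*1 = 9
The maximum 1x + 7y = 28 is achieved at x = 0, y = 4.
Check: 3*0 + 2*4 = 8 <= 8 and 3*0 + 2*4 = 8 <= 9.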